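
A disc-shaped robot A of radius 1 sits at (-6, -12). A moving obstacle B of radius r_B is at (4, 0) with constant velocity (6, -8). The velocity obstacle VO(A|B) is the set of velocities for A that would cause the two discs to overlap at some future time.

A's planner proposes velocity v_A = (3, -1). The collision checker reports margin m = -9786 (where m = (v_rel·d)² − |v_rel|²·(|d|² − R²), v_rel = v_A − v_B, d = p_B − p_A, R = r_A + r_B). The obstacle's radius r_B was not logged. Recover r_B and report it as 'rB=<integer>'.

m = -9786
d = (10, 12);  v_rel = (-3, 7),  |v_rel|² = 58
v_rel×d = (-3)·(12) − (7)·(10) = -106
since m = R²·58 − (-106)²:  R² = (11236 + -9786) / 58 = 25
R = √25 = 5  ⇒  r_B = 5 − 1 = 4

rB=4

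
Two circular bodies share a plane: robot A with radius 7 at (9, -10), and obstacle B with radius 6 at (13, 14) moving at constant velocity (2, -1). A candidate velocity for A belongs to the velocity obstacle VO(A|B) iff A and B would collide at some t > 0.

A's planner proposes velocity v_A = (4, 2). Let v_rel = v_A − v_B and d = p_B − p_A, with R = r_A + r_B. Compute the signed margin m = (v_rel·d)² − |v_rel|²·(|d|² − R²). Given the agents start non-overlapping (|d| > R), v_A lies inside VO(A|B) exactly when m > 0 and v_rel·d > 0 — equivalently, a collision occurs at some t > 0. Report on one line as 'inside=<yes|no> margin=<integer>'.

d = (4, 24),  |d|² = 592;  R = 7+6 = 13,  c = 592−13² = 423
v_rel = (2, 3),  |v_rel|² = 13;  v_rel·d = (2)·(4) + (3)·(24) = 80
13·t² − 160·t + 423 = 0  ⇒  m = 80² − 13·423 = 901
m = 901 > 0,  v_rel·d = 80 > 0  ⇒  inside

inside=yes margin=901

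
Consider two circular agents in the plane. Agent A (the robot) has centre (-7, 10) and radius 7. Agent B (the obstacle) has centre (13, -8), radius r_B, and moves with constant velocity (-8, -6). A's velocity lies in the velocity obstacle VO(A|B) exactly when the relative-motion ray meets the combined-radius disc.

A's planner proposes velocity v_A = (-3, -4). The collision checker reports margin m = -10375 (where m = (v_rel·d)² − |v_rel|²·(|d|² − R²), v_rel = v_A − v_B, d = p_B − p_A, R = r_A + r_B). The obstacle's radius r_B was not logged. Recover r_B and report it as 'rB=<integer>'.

m = -10375
d = (20, -18);  v_rel = (5, 2),  |v_rel|² = 29
v_rel×d = (5)·(-18) − (2)·(20) = -130
since m = R²·29 − (-130)²:  R² = (16900 + -10375) / 29 = 225
R = √225 = 15  ⇒  r_B = 15 − 7 = 8

rB=8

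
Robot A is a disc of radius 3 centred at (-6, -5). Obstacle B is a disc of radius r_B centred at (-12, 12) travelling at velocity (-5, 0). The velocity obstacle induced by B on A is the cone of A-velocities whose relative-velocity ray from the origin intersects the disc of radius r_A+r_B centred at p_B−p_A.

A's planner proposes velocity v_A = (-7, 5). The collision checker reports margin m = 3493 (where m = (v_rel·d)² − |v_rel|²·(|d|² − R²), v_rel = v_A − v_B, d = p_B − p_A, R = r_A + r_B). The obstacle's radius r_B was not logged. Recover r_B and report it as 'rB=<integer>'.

m = 3493
d = (-6, 17);  v_rel = (-2, 5),  |v_rel|² = 29
v_rel×d = (-2)·(17) − (5)·(-6) = -4
since m = R²·29 − (-4)²:  R² = (16 + 3493) / 29 = 121
R = √121 = 11  ⇒  r_B = 11 − 3 = 8

rB=8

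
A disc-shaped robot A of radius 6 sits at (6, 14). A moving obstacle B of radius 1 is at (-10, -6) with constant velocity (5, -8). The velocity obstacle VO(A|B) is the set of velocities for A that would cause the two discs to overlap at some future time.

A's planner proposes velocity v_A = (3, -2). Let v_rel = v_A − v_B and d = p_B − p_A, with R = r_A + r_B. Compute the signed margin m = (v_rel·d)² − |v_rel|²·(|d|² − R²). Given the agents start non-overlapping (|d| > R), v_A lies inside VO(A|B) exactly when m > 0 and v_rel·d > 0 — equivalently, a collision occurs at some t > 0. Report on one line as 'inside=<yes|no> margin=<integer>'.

d = (-16, -20),  |d|² = 656;  R = 6+1 = 7,  c = 656−7² = 607
v_rel = (-2, 6),  |v_rel|² = 40;  v_rel·d = (-2)·(-16) + (6)·(-20) = -88
40·t² + 176·t + 607 = 0  ⇒  m = (-88)² − 40·607 = -16536
m = -16536 < 0,  v_rel·d = -88 < 0  ⇒  outside

inside=no margin=-16536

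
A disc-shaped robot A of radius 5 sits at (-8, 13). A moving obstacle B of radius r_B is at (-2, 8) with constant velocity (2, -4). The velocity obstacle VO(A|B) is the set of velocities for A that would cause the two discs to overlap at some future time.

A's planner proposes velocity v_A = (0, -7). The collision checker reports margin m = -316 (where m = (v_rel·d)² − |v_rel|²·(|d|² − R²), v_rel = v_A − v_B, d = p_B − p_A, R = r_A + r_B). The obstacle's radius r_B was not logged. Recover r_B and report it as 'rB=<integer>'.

m = -316
d = (6, -5);  v_rel = (-2, -3),  |v_rel|² = 13
v_rel×d = (-2)·(-5) − (-3)·(6) = 28
since m = R²·13 − 28²:  R² = (784 + -316) / 13 = 36
R = √36 = 6  ⇒  r_B = 6 − 5 = 1

rB=1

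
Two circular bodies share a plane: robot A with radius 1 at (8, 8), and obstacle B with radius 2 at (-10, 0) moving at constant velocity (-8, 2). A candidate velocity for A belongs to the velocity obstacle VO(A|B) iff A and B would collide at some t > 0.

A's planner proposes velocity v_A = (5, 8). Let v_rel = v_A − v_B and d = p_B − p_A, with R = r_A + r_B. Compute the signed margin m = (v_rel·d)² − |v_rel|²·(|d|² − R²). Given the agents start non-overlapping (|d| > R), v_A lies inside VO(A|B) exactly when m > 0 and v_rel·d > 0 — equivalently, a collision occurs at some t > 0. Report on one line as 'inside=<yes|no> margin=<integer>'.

d = (-18, -8),  |d|² = 388;  R = 1+2 = 3,  c = 388−3² = 379
v_rel = (13, 6),  |v_rel|² = 205;  v_rel·d = (13)·(-18) + (6)·(-8) = -282
205·t² + 564·t + 379 = 0  ⇒  m = (-282)² − 205·379 = 1829
m = 1829 > 0,  v_rel·d = -282 < 0  ⇒  outside

inside=no margin=1829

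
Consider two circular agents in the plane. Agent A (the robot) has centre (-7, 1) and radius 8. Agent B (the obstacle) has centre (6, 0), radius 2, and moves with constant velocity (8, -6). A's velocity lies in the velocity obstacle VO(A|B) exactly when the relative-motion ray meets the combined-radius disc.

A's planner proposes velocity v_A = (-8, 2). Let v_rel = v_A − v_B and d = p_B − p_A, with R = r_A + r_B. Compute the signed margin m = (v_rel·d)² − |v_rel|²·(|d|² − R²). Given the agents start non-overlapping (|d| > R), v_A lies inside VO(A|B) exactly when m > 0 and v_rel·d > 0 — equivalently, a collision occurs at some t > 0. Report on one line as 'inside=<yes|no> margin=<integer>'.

d = (13, -1),  |d|² = 170;  R = 8+2 = 10,  c = 170−10² = 70
v_rel = (-16, 8),  |v_rel|² = 320;  v_rel·d = (-16)·(13) + (8)·(-1) = -216
320·t² + 432·t + 70 = 0  ⇒  m = (-216)² − 320·70 = 24256
m = 24256 > 0,  v_rel·d = -216 < 0  ⇒  outside

inside=no margin=24256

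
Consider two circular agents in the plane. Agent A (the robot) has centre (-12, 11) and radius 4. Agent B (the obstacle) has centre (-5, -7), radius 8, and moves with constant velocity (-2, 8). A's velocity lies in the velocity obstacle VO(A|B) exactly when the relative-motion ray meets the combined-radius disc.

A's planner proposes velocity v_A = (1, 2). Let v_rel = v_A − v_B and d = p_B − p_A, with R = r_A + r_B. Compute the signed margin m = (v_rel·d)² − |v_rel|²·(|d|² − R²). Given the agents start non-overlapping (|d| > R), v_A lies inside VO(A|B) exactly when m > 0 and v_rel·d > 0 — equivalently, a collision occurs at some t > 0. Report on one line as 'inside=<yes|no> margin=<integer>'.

d = (7, -18),  |d|² = 373;  R = 4+8 = 12,  c = 373−12² = 229
v_rel = (3, -6),  |v_rel|² = 45;  v_rel·d = (3)·(7) + (-6)·(-18) = 129
45·t² − 258·t + 229 = 0  ⇒  m = 129² − 45·229 = 6336
m = 6336 > 0,  v_rel·d = 129 > 0  ⇒  inside

inside=yes margin=6336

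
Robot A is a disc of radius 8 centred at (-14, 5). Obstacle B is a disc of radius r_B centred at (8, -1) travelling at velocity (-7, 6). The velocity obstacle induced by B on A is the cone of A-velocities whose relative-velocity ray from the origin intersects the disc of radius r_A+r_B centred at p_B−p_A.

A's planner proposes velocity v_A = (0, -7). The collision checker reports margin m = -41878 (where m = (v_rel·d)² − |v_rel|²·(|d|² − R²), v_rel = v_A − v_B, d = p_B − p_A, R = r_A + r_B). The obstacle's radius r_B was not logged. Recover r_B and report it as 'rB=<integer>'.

m = -41878
d = (22, -6);  v_rel = (7, -13),  |v_rel|² = 218
v_rel×d = (7)·(-6) − (-13)·(22) = 244
since m = R²·218 − 244²:  R² = (59536 + -41878) / 218 = 81
R = √81 = 9  ⇒  r_B = 9 − 8 = 1

rB=1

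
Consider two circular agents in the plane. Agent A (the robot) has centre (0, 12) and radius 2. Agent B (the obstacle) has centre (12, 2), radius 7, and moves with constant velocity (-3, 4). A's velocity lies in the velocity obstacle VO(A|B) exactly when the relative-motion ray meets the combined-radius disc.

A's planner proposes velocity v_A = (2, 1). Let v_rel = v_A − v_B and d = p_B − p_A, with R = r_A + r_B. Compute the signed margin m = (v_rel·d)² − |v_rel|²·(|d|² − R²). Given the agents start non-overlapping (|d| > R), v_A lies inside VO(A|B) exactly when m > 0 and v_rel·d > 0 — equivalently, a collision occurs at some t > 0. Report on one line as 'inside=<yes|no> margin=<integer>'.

d = (12, -10),  |d|² = 244;  R = 2+7 = 9,  c = 244−9² = 163
v_rel = (5, -3),  |v_rel|² = 34;  v_rel·d = (5)·(12) + (-3)·(-10) = 90
34·t² − 180·t + 163 = 0  ⇒  m = 90² − 34·163 = 2558
m = 2558 > 0,  v_rel·d = 90 > 0  ⇒  inside

inside=yes margin=2558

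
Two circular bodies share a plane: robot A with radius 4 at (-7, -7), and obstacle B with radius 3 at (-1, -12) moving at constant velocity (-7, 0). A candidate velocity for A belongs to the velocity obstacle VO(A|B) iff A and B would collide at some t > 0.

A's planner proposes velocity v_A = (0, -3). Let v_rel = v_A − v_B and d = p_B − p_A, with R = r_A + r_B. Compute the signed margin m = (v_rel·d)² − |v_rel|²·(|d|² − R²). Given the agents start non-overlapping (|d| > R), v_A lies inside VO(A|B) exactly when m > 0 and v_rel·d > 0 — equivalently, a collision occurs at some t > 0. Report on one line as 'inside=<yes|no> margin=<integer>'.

d = (6, -5),  |d|² = 61;  R = 4+3 = 7,  c = 61−7² = 12
v_rel = (7, -3),  |v_rel|² = 58;  v_rel·d = (7)·(6) + (-3)·(-5) = 57
58·t² − 114·t + 12 = 0  ⇒  m = 57² − 58·12 = 2553
m = 2553 > 0,  v_rel·d = 57 > 0  ⇒  inside

inside=yes margin=2553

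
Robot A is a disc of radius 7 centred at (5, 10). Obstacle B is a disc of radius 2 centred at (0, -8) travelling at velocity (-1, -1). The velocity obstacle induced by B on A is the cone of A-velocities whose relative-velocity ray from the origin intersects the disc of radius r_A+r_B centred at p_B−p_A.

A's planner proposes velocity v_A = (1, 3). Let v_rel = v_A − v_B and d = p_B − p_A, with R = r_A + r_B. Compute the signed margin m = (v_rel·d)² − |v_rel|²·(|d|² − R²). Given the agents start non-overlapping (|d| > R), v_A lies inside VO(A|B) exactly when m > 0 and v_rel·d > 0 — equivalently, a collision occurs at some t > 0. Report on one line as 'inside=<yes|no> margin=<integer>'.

d = (-5, -18),  |d|² = 349;  R = 7+2 = 9,  c = 349−9² = 268
v_rel = (2, 4),  |v_rel|² = 20;  v_rel·d = (2)·(-5) + (4)·(-18) = -82
20·t² + 164·t + 268 = 0  ⇒  m = (-82)² − 20·268 = 1364
m = 1364 > 0,  v_rel·d = -82 < 0  ⇒  outside

inside=no margin=1364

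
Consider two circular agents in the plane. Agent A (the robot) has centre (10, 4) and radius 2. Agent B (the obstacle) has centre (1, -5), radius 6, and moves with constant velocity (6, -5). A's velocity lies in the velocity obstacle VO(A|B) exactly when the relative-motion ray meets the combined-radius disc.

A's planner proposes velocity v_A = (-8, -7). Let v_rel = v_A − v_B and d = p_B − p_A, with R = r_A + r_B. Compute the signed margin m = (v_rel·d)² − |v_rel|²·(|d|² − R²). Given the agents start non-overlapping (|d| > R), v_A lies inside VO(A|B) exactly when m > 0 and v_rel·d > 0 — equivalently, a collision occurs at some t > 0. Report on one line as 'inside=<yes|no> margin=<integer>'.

d = (-9, -9),  |d|² = 162;  R = 2+6 = 8,  c = 162−8² = 98
v_rel = (-14, -2),  |v_rel|² = 200;  v_rel·d = (-14)·(-9) + (-2)·(-9) = 144
200·t² − 288·t + 98 = 0  ⇒  m = 144² − 200·98 = 1136
m = 1136 > 0,  v_rel·d = 144 > 0  ⇒  inside

inside=yes margin=1136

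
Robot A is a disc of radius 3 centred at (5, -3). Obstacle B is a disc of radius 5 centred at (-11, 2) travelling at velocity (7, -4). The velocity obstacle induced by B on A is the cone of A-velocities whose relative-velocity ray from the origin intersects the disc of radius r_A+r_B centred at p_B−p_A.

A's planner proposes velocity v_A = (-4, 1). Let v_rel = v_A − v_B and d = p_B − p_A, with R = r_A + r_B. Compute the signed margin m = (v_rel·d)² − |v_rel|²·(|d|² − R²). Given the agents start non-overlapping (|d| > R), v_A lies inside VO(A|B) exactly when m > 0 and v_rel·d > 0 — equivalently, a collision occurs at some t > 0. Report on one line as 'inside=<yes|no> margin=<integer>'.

d = (-16, 5),  |d|² = 281;  R = 3+5 = 8,  c = 281−8² = 217
v_rel = (-11, 5),  |v_rel|² = 146;  v_rel·d = (-11)·(-16) + (5)·(5) = 201
146·t² − 402·t + 217 = 0  ⇒  m = 201² − 146·217 = 8719
m = 8719 > 0,  v_rel·d = 201 > 0  ⇒  inside

inside=yes margin=8719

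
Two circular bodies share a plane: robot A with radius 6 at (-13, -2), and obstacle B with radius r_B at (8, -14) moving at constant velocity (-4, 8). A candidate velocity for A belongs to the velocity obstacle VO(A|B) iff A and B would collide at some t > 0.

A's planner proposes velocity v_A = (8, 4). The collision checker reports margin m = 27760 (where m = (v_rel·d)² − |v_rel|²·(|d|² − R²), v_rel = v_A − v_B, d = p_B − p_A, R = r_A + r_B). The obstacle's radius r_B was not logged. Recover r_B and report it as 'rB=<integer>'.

m = 27760
d = (21, -12);  v_rel = (12, -4),  |v_rel|² = 160
v_rel×d = (12)·(-12) − (-4)·(21) = -60
since m = R²·160 − (-60)²:  R² = (3600 + 27760) / 160 = 196
R = √196 = 14  ⇒  r_B = 14 − 6 = 8

rB=8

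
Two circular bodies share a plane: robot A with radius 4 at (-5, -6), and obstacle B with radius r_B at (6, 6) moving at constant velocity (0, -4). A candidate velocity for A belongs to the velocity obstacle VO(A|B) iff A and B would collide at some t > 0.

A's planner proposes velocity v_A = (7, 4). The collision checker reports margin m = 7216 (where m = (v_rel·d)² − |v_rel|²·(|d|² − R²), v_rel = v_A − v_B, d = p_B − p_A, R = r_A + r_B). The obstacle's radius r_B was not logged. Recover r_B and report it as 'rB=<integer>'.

m = 7216
d = (11, 12);  v_rel = (7, 8),  |v_rel|² = 113
v_rel×d = (7)·(12) − (8)·(11) = -4
since m = R²·113 − (-4)²:  R² = (16 + 7216) / 113 = 64
R = √64 = 8  ⇒  r_B = 8 − 4 = 4

rB=4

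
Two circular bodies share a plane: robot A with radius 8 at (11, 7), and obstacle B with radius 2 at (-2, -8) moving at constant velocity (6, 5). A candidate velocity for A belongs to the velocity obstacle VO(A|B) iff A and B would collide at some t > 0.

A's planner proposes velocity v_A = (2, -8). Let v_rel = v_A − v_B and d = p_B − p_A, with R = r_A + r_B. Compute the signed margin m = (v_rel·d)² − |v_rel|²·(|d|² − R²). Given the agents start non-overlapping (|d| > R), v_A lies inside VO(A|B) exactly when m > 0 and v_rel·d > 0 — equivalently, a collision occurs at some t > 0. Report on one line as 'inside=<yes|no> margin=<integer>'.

d = (-13, -15),  |d|² = 394;  R = 8+2 = 10,  c = 394−10² = 294
v_rel = (-4, -13),  |v_rel|² = 185;  v_rel·d = (-4)·(-13) + (-13)·(-15) = 247
185·t² − 494·t + 294 = 0  ⇒  m = 247² − 185·294 = 6619
m = 6619 > 0,  v_rel·d = 247 > 0  ⇒  inside

inside=yes margin=6619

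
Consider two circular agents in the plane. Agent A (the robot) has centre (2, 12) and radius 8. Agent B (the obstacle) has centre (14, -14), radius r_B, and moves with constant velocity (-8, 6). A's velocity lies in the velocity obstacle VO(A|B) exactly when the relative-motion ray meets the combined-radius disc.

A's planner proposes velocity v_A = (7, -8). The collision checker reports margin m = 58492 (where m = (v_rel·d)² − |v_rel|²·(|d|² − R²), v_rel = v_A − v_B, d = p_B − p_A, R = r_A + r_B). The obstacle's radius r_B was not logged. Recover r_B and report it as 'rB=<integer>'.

m = 58492
d = (12, -26);  v_rel = (15, -14),  |v_rel|² = 421
v_rel×d = (15)·(-26) − (-14)·(12) = -222
since m = R²·421 − (-222)²:  R² = (49284 + 58492) / 421 = 256
R = √256 = 16  ⇒  r_B = 16 − 8 = 8

rB=8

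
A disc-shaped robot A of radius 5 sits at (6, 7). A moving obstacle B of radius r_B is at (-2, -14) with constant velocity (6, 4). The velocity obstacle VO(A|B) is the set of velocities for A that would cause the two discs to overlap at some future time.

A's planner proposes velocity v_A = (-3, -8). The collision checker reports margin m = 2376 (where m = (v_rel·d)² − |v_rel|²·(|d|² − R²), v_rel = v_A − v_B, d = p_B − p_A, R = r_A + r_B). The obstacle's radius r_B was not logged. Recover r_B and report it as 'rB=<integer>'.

m = 2376
d = (-8, -21);  v_rel = (-9, -12),  |v_rel|² = 225
v_rel×d = (-9)·(-21) − (-12)·(-8) = 93
since m = R²·225 − 93²:  R² = (8649 + 2376) / 225 = 49
R = √49 = 7  ⇒  r_B = 7 − 5 = 2

rB=2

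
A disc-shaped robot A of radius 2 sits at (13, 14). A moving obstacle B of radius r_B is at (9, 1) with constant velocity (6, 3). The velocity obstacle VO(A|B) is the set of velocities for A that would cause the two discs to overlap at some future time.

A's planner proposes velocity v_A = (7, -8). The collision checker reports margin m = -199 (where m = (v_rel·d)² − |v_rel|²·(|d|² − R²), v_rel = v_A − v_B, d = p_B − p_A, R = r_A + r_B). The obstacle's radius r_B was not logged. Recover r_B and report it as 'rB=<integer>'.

m = -199
d = (-4, -13);  v_rel = (1, -11),  |v_rel|² = 122
v_rel×d = (1)·(-13) − (-11)·(-4) = -57
since m = R²·122 − (-57)²:  R² = (3249 + -199) / 122 = 25
R = √25 = 5  ⇒  r_B = 5 − 2 = 3

rB=3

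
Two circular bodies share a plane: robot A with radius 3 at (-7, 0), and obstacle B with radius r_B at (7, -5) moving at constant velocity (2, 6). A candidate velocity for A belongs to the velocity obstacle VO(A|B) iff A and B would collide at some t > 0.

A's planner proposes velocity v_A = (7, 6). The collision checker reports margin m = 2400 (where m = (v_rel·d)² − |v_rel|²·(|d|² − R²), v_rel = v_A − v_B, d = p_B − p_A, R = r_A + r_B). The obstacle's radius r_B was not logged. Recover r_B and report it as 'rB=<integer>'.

m = 2400
d = (14, -5);  v_rel = (5, 0),  |v_rel|² = 25
v_rel×d = (5)·(-5) − (0)·(14) = -25
since m = R²·25 − (-25)²:  R² = (625 + 2400) / 25 = 121
R = √121 = 11  ⇒  r_B = 11 − 3 = 8

rB=8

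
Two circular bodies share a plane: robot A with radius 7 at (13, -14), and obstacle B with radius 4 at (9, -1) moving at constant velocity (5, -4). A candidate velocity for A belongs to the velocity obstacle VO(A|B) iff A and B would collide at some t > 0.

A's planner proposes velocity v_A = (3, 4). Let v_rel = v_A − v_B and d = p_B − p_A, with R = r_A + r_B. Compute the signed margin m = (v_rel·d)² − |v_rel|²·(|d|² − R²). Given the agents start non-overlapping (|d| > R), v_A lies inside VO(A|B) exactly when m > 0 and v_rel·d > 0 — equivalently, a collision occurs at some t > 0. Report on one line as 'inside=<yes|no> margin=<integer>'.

d = (-4, 13),  |d|² = 185;  R = 7+4 = 11,  c = 185−11² = 64
v_rel = (-2, 8),  |v_rel|² = 68;  v_rel·d = (-2)·(-4) + (8)·(13) = 112
68·t² − 224·t + 64 = 0  ⇒  m = 112² − 68·64 = 8192
m = 8192 > 0,  v_rel·d = 112 > 0  ⇒  inside

inside=yes margin=8192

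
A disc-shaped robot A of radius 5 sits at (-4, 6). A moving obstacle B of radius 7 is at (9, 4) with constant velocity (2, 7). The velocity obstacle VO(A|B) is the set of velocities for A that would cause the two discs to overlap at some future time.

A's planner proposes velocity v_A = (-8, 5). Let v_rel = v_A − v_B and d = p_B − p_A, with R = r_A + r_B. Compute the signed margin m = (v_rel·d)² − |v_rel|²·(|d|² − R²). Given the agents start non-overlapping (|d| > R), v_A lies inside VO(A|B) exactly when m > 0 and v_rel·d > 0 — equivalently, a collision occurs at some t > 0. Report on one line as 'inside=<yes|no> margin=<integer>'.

d = (13, -2),  |d|² = 173;  R = 5+7 = 12,  c = 173−12² = 29
v_rel = (-10, -2),  |v_rel|² = 104;  v_rel·d = (-10)·(13) + (-2)·(-2) = -126
104·t² + 252·t + 29 = 0  ⇒  m = (-126)² − 104·29 = 12860
m = 12860 > 0,  v_rel·d = -126 < 0  ⇒  outside

inside=no margin=12860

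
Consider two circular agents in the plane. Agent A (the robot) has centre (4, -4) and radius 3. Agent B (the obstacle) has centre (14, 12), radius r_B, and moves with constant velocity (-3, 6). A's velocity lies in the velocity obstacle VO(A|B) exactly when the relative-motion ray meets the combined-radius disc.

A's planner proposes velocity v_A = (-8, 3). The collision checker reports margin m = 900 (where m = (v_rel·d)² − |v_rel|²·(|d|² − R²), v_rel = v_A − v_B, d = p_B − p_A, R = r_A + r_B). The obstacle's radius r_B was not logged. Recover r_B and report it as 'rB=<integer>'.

m = 900
d = (10, 16);  v_rel = (-5, -3),  |v_rel|² = 34
v_rel×d = (-5)·(16) − (-3)·(10) = -50
since m = R²·34 − (-50)²:  R² = (2500 + 900) / 34 = 100
R = √100 = 10  ⇒  r_B = 10 − 3 = 7

rB=7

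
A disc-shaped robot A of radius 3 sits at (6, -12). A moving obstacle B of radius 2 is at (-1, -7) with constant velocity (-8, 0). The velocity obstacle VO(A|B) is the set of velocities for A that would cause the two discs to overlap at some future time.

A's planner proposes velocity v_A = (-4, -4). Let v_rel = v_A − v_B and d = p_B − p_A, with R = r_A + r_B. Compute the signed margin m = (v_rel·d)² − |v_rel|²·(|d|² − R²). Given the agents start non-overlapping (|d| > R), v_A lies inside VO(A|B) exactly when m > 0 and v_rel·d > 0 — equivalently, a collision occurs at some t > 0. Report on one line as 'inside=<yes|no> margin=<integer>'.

d = (-7, 5),  |d|² = 74;  R = 3+2 = 5,  c = 74−5² = 49
v_rel = (4, -4),  |v_rel|² = 32;  v_rel·d = (4)·(-7) + (-4)·(5) = -48
32·t² + 96·t + 49 = 0  ⇒  m = (-48)² − 32·49 = 736
m = 736 > 0,  v_rel·d = -48 < 0  ⇒  outside

inside=no margin=736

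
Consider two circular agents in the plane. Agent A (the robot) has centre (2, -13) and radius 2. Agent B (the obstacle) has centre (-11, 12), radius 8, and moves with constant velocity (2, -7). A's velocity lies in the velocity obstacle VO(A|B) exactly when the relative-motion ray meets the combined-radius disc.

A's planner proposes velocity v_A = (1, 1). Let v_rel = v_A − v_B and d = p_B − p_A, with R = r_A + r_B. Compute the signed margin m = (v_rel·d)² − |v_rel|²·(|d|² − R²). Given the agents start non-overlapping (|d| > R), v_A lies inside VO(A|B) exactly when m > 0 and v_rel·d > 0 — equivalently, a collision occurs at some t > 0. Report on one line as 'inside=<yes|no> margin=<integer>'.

d = (-13, 25),  |d|² = 794;  R = 2+8 = 10,  c = 794−10² = 694
v_rel = (-1, 8),  |v_rel|² = 65;  v_rel·d = (-1)·(-13) + (8)·(25) = 213
65·t² − 426·t + 694 = 0  ⇒  m = 213² − 65·694 = 259
m = 259 > 0,  v_rel·d = 213 > 0  ⇒  inside

inside=yes margin=259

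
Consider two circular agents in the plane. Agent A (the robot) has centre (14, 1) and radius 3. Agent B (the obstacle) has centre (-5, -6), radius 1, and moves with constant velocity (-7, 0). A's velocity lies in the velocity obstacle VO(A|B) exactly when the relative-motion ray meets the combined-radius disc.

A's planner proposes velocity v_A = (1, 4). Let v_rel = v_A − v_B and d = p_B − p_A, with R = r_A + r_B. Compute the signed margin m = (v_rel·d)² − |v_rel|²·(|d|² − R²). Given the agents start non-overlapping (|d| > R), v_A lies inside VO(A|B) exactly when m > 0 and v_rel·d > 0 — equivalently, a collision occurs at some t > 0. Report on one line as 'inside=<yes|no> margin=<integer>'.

d = (-19, -7),  |d|² = 410;  R = 3+1 = 4,  c = 410−4² = 394
v_rel = (8, 4),  |v_rel|² = 80;  v_rel·d = (8)·(-19) + (4)·(-7) = -180
80·t² + 360·t + 394 = 0  ⇒  m = (-180)² − 80·394 = 880
m = 880 > 0,  v_rel·d = -180 < 0  ⇒  outside

inside=no margin=880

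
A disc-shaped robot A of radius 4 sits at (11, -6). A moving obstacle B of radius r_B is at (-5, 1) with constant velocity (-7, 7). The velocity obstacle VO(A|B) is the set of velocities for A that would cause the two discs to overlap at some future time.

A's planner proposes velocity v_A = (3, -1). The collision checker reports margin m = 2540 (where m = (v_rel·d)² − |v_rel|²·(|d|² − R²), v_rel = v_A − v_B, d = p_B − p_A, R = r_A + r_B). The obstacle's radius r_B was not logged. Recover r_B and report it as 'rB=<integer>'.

m = 2540
d = (-16, 7);  v_rel = (10, -8),  |v_rel|² = 164
v_rel×d = (10)·(7) − (-8)·(-16) = -58
since m = R²·164 − (-58)²:  R² = (3364 + 2540) / 164 = 36
R = √36 = 6  ⇒  r_B = 6 − 4 = 2

rB=2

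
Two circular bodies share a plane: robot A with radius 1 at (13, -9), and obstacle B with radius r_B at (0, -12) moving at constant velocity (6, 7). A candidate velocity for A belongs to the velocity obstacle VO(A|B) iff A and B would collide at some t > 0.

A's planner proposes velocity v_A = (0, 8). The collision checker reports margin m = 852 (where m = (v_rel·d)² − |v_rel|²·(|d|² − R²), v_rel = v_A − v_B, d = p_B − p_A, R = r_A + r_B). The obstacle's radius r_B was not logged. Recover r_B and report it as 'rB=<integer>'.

m = 852
d = (-13, -3);  v_rel = (-6, 1),  |v_rel|² = 37
v_rel×d = (-6)·(-3) − (1)·(-13) = 31
since m = R²·37 − 31²:  R² = (961 + 852) / 37 = 49
R = √49 = 7  ⇒  r_B = 7 − 1 = 6

rB=6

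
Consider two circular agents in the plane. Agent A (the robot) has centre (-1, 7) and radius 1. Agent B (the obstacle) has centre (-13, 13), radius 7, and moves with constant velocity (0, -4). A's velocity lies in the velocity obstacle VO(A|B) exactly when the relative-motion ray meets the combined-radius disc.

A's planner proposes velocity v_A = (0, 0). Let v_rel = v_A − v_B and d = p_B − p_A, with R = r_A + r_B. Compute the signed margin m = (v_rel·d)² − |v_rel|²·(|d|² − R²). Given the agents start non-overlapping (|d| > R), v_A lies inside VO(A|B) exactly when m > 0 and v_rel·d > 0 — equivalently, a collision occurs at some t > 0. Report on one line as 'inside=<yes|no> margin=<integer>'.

d = (-12, 6),  |d|² = 180;  R = 1+7 = 8,  c = 180−8² = 116
v_rel = (0, 4),  |v_rel|² = 16;  v_rel·d = (0)·(-12) + (4)·(6) = 24
16·t² − 48·t + 116 = 0  ⇒  m = 24² − 16·116 = -1280
m = -1280 < 0,  v_rel·d = 24 > 0  ⇒  outside

inside=no margin=-1280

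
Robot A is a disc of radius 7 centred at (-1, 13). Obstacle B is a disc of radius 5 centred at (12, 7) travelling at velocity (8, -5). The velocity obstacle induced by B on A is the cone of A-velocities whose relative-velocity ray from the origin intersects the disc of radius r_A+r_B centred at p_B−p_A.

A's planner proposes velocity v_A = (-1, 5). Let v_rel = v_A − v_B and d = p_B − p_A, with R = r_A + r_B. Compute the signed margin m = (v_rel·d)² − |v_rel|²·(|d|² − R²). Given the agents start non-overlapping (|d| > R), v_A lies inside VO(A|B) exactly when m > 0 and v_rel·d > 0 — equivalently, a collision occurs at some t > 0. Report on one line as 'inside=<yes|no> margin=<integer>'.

d = (13, -6),  |d|² = 205;  R = 7+5 = 12,  c = 205−12² = 61
v_rel = (-9, 10),  |v_rel|² = 181;  v_rel·d = (-9)·(13) + (10)·(-6) = -177
181·t² + 354·t + 61 = 0  ⇒  m = (-177)² − 181·61 = 20288
m = 20288 > 0,  v_rel·d = -177 < 0  ⇒  outside

inside=no margin=20288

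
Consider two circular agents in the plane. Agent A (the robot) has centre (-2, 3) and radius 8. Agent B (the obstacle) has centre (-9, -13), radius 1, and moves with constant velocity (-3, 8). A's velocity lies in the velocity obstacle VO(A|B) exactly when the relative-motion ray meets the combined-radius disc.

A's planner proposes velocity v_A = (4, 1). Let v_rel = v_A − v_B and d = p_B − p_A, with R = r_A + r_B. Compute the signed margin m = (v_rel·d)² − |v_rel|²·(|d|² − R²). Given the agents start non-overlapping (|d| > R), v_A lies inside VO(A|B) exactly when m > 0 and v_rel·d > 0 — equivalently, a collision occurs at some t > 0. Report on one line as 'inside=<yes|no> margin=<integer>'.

d = (-7, -16),  |d|² = 305;  R = 8+1 = 9,  c = 305−9² = 224
v_rel = (7, -7),  |v_rel|² = 98;  v_rel·d = (7)·(-7) + (-7)·(-16) = 63
98·t² − 126·t + 224 = 0  ⇒  m = 63² − 98·224 = -17983
m = -17983 < 0,  v_rel·d = 63 > 0  ⇒  outside

inside=no margin=-17983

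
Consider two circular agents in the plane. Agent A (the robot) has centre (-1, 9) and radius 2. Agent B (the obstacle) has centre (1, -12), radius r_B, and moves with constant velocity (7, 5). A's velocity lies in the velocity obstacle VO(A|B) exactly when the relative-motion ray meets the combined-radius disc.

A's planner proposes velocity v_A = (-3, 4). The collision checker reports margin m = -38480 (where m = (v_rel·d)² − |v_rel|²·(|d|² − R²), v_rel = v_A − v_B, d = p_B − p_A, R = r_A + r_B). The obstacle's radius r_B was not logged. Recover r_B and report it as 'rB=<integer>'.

m = -38480
d = (2, -21);  v_rel = (-10, -1),  |v_rel|² = 101
v_rel×d = (-10)·(-21) − (-1)·(2) = 212
since m = R²·101 − 212²:  R² = (44944 + -38480) / 101 = 64
R = √64 = 8  ⇒  r_B = 8 − 2 = 6

rB=6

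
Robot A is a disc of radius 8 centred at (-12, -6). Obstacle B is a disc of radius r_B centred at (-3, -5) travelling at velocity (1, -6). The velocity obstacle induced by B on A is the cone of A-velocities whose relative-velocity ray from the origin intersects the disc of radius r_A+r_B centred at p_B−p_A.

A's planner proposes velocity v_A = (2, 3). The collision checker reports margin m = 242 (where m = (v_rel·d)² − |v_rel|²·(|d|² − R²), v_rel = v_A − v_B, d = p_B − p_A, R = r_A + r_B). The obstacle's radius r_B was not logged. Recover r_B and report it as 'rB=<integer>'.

m = 242
d = (9, 1);  v_rel = (1, 9),  |v_rel|² = 82
v_rel×d = (1)·(1) − (9)·(9) = -80
since m = R²·82 − (-80)²:  R² = (6400 + 242) / 82 = 81
R = √81 = 9  ⇒  r_B = 9 − 8 = 1

rB=1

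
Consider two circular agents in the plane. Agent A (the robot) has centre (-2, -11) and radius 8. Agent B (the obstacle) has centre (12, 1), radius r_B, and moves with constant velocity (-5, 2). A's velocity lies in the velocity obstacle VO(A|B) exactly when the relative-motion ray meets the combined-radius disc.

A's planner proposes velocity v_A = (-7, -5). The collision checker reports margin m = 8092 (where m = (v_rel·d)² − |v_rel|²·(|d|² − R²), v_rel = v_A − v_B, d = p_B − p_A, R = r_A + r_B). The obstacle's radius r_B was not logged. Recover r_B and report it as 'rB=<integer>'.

m = 8092
d = (14, 12);  v_rel = (-2, -7),  |v_rel|² = 53
v_rel×d = (-2)·(12) − (-7)·(14) = 74
since m = R²·53 − 74²:  R² = (5476 + 8092) / 53 = 256
R = √256 = 16  ⇒  r_B = 16 − 8 = 8

rB=8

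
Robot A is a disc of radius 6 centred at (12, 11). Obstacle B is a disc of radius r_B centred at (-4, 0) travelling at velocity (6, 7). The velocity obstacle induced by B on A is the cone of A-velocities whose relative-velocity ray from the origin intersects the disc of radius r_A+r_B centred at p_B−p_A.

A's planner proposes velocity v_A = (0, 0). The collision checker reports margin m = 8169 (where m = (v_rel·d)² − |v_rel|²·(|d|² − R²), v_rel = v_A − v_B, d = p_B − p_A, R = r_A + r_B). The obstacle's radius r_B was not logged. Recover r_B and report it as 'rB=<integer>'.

m = 8169
d = (-16, -11);  v_rel = (-6, -7),  |v_rel|² = 85
v_rel×d = (-6)·(-11) − (-7)·(-16) = -46
since m = R²·85 − (-46)²:  R² = (2116 + 8169) / 85 = 121
R = √121 = 11  ⇒  r_B = 11 − 6 = 5

rB=5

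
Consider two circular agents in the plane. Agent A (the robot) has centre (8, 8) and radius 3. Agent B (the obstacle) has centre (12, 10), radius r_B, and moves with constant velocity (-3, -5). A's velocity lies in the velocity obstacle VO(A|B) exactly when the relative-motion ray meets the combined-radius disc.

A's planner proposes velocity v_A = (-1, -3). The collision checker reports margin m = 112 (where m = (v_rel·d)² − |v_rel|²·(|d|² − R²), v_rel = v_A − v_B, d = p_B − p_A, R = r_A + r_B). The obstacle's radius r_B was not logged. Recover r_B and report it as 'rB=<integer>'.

m = 112
d = (4, 2);  v_rel = (2, 2),  |v_rel|² = 8
v_rel×d = (2)·(2) − (2)·(4) = -4
since m = R²·8 − (-4)²:  R² = (16 + 112) / 8 = 16
R = √16 = 4  ⇒  r_B = 4 − 3 = 1

rB=1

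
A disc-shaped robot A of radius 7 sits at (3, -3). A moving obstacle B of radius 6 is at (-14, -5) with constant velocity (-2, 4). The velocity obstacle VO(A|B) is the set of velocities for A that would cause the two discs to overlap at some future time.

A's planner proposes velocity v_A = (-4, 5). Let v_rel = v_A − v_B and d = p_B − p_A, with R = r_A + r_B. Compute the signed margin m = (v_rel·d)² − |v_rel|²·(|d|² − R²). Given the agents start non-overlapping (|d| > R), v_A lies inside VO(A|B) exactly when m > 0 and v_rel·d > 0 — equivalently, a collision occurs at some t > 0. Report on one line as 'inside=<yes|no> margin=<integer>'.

d = (-17, -2),  |d|² = 293;  R = 7+6 = 13,  c = 293−13² = 124
v_rel = (-2, 1),  |v_rel|² = 5;  v_rel·d = (-2)·(-17) + (1)·(-2) = 32
5·t² − 64·t + 124 = 0  ⇒  m = 32² − 5·124 = 404
m = 404 > 0,  v_rel·d = 32 > 0  ⇒  inside

inside=yes margin=404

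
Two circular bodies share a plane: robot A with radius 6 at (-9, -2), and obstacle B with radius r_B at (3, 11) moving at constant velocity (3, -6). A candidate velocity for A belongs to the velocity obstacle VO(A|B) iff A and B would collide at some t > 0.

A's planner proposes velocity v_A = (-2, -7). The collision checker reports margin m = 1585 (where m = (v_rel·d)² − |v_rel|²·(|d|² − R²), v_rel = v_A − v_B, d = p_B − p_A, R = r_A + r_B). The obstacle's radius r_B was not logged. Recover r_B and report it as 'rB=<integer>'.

m = 1585
d = (12, 13);  v_rel = (-5, -1),  |v_rel|² = 26
v_rel×d = (-5)·(13) − (-1)·(12) = -53
since m = R²·26 − (-53)²:  R² = (2809 + 1585) / 26 = 169
R = √169 = 13  ⇒  r_B = 13 − 6 = 7

rB=7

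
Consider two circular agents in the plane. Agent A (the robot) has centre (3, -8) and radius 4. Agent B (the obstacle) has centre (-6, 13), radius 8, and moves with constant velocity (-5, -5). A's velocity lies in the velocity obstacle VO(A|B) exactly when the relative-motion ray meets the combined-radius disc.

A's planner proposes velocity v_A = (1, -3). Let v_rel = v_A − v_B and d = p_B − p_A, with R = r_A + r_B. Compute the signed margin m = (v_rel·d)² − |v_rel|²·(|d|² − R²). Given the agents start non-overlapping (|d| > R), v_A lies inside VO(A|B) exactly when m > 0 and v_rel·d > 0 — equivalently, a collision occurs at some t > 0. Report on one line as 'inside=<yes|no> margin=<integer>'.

d = (-9, 21),  |d|² = 522;  R = 4+8 = 12,  c = 522−12² = 378
v_rel = (6, 2),  |v_rel|² = 40;  v_rel·d = (6)·(-9) + (2)·(21) = -12
40·t² + 24·t + 378 = 0  ⇒  m = (-12)² − 40·378 = -14976
m = -14976 < 0,  v_rel·d = -12 < 0  ⇒  outside

inside=no margin=-14976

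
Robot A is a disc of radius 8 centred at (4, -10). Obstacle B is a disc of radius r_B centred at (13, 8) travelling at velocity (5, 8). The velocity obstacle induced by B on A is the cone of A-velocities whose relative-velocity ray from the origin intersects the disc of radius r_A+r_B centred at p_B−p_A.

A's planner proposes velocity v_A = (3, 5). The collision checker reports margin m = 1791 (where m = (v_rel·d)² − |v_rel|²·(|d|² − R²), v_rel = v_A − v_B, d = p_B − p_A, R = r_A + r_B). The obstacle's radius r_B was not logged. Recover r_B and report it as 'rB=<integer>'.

m = 1791
d = (9, 18);  v_rel = (-2, -3),  |v_rel|² = 13
v_rel×d = (-2)·(18) − (-3)·(9) = -9
since m = R²·13 − (-9)²:  R² = (81 + 1791) / 13 = 144
R = √144 = 12  ⇒  r_B = 12 − 8 = 4

rB=4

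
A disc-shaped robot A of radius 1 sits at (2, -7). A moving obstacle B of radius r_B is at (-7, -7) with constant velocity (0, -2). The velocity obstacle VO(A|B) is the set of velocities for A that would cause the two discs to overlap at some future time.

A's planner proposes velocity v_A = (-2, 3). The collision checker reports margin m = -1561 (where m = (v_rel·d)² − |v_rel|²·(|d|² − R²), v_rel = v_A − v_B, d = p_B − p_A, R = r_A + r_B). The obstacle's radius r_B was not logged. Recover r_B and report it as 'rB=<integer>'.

m = -1561
d = (-9, 0);  v_rel = (-2, 5),  |v_rel|² = 29
v_rel×d = (-2)·(0) − (5)·(-9) = 45
since m = R²·29 − 45²:  R² = (2025 + -1561) / 29 = 16
R = √16 = 4  ⇒  r_B = 4 − 1 = 3

rB=3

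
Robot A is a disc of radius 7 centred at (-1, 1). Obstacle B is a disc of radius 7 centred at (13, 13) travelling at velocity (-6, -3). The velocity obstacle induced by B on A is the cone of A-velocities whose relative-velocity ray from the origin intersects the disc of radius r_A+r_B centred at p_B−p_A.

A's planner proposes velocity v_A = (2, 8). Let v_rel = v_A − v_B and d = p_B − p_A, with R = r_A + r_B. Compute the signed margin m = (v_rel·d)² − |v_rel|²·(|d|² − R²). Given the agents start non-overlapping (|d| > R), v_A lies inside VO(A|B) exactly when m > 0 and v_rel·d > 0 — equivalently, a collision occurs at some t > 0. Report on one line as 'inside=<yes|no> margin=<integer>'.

d = (14, 12),  |d|² = 340;  R = 7+7 = 14,  c = 340−14² = 144
v_rel = (8, 11),  |v_rel|² = 185;  v_rel·d = (8)·(14) + (11)·(12) = 244
185·t² − 488·t + 144 = 0  ⇒  m = 244² − 185·144 = 32896
m = 32896 > 0,  v_rel·d = 244 > 0  ⇒  inside

inside=yes margin=32896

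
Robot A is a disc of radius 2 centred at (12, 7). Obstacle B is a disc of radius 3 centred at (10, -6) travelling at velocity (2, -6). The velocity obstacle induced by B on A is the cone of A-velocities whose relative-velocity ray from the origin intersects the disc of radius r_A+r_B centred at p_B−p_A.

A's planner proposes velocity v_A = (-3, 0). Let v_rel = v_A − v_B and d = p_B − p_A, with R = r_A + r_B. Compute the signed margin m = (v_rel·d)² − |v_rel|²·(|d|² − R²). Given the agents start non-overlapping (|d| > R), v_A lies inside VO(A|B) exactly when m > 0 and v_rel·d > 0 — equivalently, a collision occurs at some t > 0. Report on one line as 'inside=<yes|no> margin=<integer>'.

d = (-2, -13),  |d|² = 173;  R = 2+3 = 5,  c = 173−5² = 148
v_rel = (-5, 6),  |v_rel|² = 61;  v_rel·d = (-5)·(-2) + (6)·(-13) = -68
61·t² + 136·t + 148 = 0  ⇒  m = (-68)² − 61·148 = -4404
m = -4404 < 0,  v_rel·d = -68 < 0  ⇒  outside

inside=no margin=-4404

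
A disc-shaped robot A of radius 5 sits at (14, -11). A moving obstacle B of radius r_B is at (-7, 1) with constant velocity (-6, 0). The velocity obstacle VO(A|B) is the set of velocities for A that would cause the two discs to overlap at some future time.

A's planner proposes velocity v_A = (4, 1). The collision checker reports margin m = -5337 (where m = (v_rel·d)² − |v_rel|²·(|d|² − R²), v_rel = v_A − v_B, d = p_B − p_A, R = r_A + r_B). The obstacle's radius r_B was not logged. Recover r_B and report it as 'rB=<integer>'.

m = -5337
d = (-21, 12);  v_rel = (10, 1),  |v_rel|² = 101
v_rel×d = (10)·(12) − (1)·(-21) = 141
since m = R²·101 − 141²:  R² = (19881 + -5337) / 101 = 144
R = √144 = 12  ⇒  r_B = 12 − 5 = 7

rB=7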